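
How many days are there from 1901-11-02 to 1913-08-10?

Day-of-year of November 2, 1901: 306.
Day-of-year of August 10, 1913: 222.
1901 has 365 days, so 365 − 306 = 59 days remain in 1901.
Full years 1902–1912: 8 common + 3 leap = 8×365 + 3×366 = 4018 days.
Total: 59 + 4018 + 222 = 4299 days.

4299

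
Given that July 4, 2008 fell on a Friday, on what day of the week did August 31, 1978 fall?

Count forward from the earlier date (August 31, 1978) to the later (July 4, 2008):
From August 31, 1978 to August 31, 2007: 29 years, of which 7 contain a Feb 29 — 22×365 + 7×366 = 10592 days.
(2000 is a leap year (divisible by 400).)
August 2007: 31 − 31 = 0 days remain.
Then 10 full months totalling 304 days.
July 1–4, 2008: 4 days.
Residual: 308 days.
Total: 10900 days.
10900 mod 7 = 1, so 1 day before Friday is Thursday.

Thursday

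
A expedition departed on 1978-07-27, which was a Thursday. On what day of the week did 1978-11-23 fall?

Thursday

July 1978: 31 − 27 = 4 days remain.
Then August (31), September (30), October (31): 31 + 30 + 31 = 92 days.
November 1–23, 1978: 23 days.
Total: 4 + 92 + 23 = 119 days.
119 is a multiple of 7, so 1978-11-23 falls on the same weekday: Thursday.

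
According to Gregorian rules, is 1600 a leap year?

1600 is a leap year (divisible by 400).

Yes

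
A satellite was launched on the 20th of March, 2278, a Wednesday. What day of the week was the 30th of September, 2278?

Monday

March 2278: 31 − 20 = 11 days remain.
Then April (30), May (31), June (30), July (31), August (31): 30 + 31 + 30 + 31 + 31 = 153 days.
September 1–30, 2278: 30 days.
Total: 11 + 153 + 30 = 194 days.
194 mod 7 = 5, so 5 days after Wednesday is Monday.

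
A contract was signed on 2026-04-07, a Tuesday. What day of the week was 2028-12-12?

Tuesday

Day-of-year of April 7, 2026: 97.
Day-of-year of December 12, 2028: 347.
2026 has 365 days, so 365 − 97 = 268 days remain in 2026.
Full years: 2027: 365. Sum = 365.
Total: 268 + 365 + 347 = 980 days.
980 is a multiple of 7, so 2028-12-12 falls on the same weekday: Tuesday.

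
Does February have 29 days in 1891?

No

1891 is not a leap year.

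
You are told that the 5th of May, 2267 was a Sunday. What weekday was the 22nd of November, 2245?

Count forward from the earlier date (November 22, 2245) to the later (May 5, 2267):
From November 22, 2245 to November 22, 2266: 21 years, of which 5 contain a Feb 29 — 16×365 + 5×366 = 7670 days.
November 2266: 30 − 22 = 8 days remain.
Then December (31), January (31), February 2267 (28), March (31), April (30): 31 + 31 + 28 + 31 + 30 = 151 days.
May 1–5, 2267: 5 days.
Residual: 164 days.
Total: 7834 days.
7834 mod 7 = 1, so 1 day before Sunday is Saturday.

Saturday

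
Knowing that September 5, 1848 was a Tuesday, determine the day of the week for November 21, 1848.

September 1848: 30 − 5 = 25 days remain.
Then October (31): 31 days.
November 1–21, 1848: 21 days.
Total: 25 + 31 + 21 = 77 days.
77 is a multiple of 7, so November 21, 1848 falls on the same weekday: Tuesday.

Tuesday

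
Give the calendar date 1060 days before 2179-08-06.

2176-09-10

Count 1060 days before August 6, 2179:
September 10, 2176 → September 10, 2177: 365 days.
September 10, 2177 → September 10, 2178: 365 days.
September 2178: 30 − 10 = 20 days remain.
Then 10 full months totalling 304 days.
August 1–6, 2179: 6 days.
Residual: 330 days.
Total: 1060 days.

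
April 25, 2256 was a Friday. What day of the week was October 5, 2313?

Sunday

Day-of-year of April 25, 2256: 116.
Day-of-year of October 5, 2313: 278.
2256 has 366 days, so 366 − 116 = 250 days remain in 2256.
Full years 2257–2312: 43 common + 13 leap = 43×365 + 13×366 = 20453 days.
Total: 250 + 20453 + 278 = 20981 days.
20981 mod 7 = 2, so 2 days after Friday is Sunday.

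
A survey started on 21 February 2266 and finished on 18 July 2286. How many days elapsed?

7452

From February 21, 2266 to February 21, 2286: 20 years, of which 5 contain a Feb 29 — 15×365 + 5×366 = 7305 days.
February 2286: 28 − 21 = 7 days remain (2286 is not a leap year, so February has 28 days).
Then March (31), April (30), May (31), June (30): 31 + 30 + 31 + 30 = 122 days.
July 1–18, 2286: 18 days.
Residual: 147 days.
Total: 7452 days.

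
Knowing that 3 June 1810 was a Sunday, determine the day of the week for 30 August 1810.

June 1810: 30 − 3 = 27 days remain.
Then July (31): 31 days.
August 1–30, 1810: 30 days.
Total: 27 + 31 + 30 = 88 days.
88 mod 7 = 4, so 4 days after Sunday is Thursday.

Thursday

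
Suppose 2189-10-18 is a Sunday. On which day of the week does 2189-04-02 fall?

Count forward from the earlier date (April 2, 2189) to the later (October 18, 2189):
April 2189: 30 − 2 = 28 days remain.
Then May (31), June (30), July (31), August (31), September (30): 31 + 30 + 31 + 31 + 30 = 153 days.
October 1–18, 2189: 18 days.
Total: 28 + 153 + 18 = 199 days.
199 mod 7 = 3, so 3 days before Sunday is Thursday.

Thursday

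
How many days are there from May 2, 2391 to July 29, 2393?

Day-of-year of May 2, 2391: 122.
Day-of-year of July 29, 2393: 210.
2391 has 365 days, so 365 − 122 = 243 days remain in 2391.
Full years: 2392: 366. Sum = 366.
Total: 243 + 366 + 210 = 819 days.

819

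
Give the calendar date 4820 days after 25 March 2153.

5 June 2166

Count 4820 days after March 25, 2153:
From March 25, 2153 to March 25, 2166: 13 years, of which 3 contain a Feb 29 — 10×365 + 3×366 = 4748 days.
March 2166: 31 − 25 = 6 days remain.
Then April (30), May (31): 30 + 31 = 61 days.
June 1–5, 2166: 5 days.
Residual: 72 days.
Total: 4820 days.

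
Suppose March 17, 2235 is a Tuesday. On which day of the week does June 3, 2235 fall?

Wednesday

March 2235: 31 − 17 = 14 days remain.
Then April (30), May (31): 30 + 31 = 61 days.
June 1–3, 2235: 3 days.
Total: 14 + 61 + 3 = 78 days.
78 mod 7 = 1, so 1 day after Tuesday is Wednesday.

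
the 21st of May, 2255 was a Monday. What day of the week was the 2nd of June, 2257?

Tuesday

May 21, 2255 → May 21, 2256: 366 days (2256 is a leap year).
May 21, 2256 → May 21, 2257: 365 days.
May 2257: 31 − 21 = 10 days remain.
June 1–2, 2257: 2 days.
Residual: 12 days.
Total: 743 days.
743 mod 7 = 1, so 1 day after Monday is Tuesday.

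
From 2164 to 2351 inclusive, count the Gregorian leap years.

Years divisible by 4: 2164, 2168, …, 2348 — 47 in all.
Of these, 2200, 2300 are divisible by 100 but not 400, so not leap.
Leap years: 47 − 2 = 45.

45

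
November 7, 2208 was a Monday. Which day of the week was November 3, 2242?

Thursday

Day-of-year of November 7, 2208: 312.
Day-of-year of November 3, 2242: 307.
2208 has 366 days, so 366 − 312 = 54 days remain in 2208.
Full years 2209–2241: 25 common + 8 leap = 25×365 + 8×366 = 12053 days.
Total: 54 + 12053 + 307 = 12414 days.
12414 mod 7 = 3, so 3 days after Monday is Thursday.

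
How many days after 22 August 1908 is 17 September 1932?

Day-of-year of August 22, 1908: 235.
Day-of-year of September 17, 1932: 261.
1908 has 366 days, so 366 − 235 = 131 days remain in 1908.
Full years 1909–1931: 18 common + 5 leap = 18×365 + 5×366 = 8400 days.
Total: 131 + 8400 + 261 = 8792 days.

8792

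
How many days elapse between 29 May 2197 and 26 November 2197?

May 2197: 31 − 29 = 2 days remain.
Then June (30), July (31), August (31), September (30), October (31): 30 + 31 + 31 + 30 + 31 = 153 days.
November 1–26, 2197: 26 days.
Total: 2 + 153 + 26 = 181 days.

181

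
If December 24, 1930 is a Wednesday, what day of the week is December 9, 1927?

Friday

Count forward from the earlier date (December 9, 1927) to the later (December 24, 1930):
December 9, 1927 → December 9, 1928: 366 days (1928 is a leap year).
December 9, 1928 → December 9, 1929: 365 days.
December 9, 1929 → December 9, 1930: 365 days.
Within December 1930: 24 − 9 = 15 days.
Total: 1111 days.
1111 mod 7 = 5, so 5 days before Wednesday is Friday.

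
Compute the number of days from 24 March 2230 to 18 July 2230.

116

March 2230: 31 − 24 = 7 days remain.
Then April (30), May (31), June (30): 30 + 31 + 30 = 91 days.
July 1–18, 2230: 18 days.
Total: 7 + 91 + 18 = 116 days.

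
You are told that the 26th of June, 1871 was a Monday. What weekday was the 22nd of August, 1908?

Saturday

Day-of-year of June 26, 1871: 177.
Day-of-year of August 22, 1908: 235.
1871 has 365 days, so 365 − 177 = 188 days remain in 1871.
Full years 1872–1907: 28 common + 8 leap = 28×365 + 8×366 = 13148 days.
Total: 188 + 13148 + 235 = 13571 days.
13571 mod 7 = 5, so 5 days after Monday is Saturday.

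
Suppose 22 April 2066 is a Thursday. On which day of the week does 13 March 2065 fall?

Count forward from the earlier date (March 13, 2065) to the later (April 22, 2066):
Day-of-year of March 13, 2065: 72.
Day-of-year of April 22, 2066: 112.
2065 has 365 days, so 365 − 72 = 293 days remain in 2065.
Total: 293 + 112 = 405 days.
405 mod 7 = 6, so 6 days before Thursday is Friday.

Friday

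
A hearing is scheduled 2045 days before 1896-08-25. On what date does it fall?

1891-01-19

Count 2045 days before August 25, 1896:
Day-of-year of January 19, 1891: 19.
Day-of-year of August 25, 1896: 238.
1891 has 365 days, so 365 − 19 = 346 days remain in 1891.
Full years: 1892: 366; 1893: 365; 1894: 365; 1895: 365. Sum = 1461.
Total: 346 + 1461 + 238 = 2045 days.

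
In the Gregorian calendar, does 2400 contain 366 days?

Yes

2400 is a leap year (divisible by 400).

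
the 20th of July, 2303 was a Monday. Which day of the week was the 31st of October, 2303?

July 2303: 31 − 20 = 11 days remain.
Then August (31), September (30): 31 + 30 = 61 days.
October 1–31, 2303: 31 days.
Total: 11 + 61 + 31 = 103 days.
103 mod 7 = 5, so 5 days after Monday is Saturday.

Saturday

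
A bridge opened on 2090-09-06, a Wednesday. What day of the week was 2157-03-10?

Day-of-year of September 6, 2090: 249.
Day-of-year of March 10, 2157: 69.
2090 has 365 days, so 365 − 249 = 116 days remain in 2090.
Full years 2091–2156: 50 common + 16 leap = 50×365 + 16×366 = 24106 days.
Total: 116 + 24106 + 69 = 24291 days.
24291 mod 7 = 1, so 1 day after Wednesday is Thursday.

Thursday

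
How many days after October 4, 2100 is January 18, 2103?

836

October 4, 2100 → October 4, 2101: 365 days.
October 4, 2101 → October 4, 2102: 365 days.
October 2102: 31 − 4 = 27 days remain.
Then November (30), December (31): 30 + 31 = 61 days.
January 1–18, 2103: 18 days.
Residual: 106 days.
Total: 836 days.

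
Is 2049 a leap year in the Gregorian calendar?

No

2049 is not a leap year.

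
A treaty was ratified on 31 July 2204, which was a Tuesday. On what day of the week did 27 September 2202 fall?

Count forward from the earlier date (September 27, 2202) to the later (July 31, 2204):
Day-of-year of September 27, 2202: 270.
Day-of-year of July 31, 2204: 213.
2202 has 365 days, so 365 − 270 = 95 days remain in 2202.
Full years: 2203: 365. Sum = 365.
Total: 95 + 365 + 213 = 673 days.
673 mod 7 = 1, so 1 day before Tuesday is Monday.

Monday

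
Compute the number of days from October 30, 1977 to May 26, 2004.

Day-of-year of October 30, 1977: 303.
Day-of-year of May 26, 2004: 147.
1977 has 365 days, so 365 − 303 = 62 days remain in 1977.
Full years 1978–2003: 20 common + 6 leap = 20×365 + 6×366 = 9496 days.
Total: 62 + 9496 + 147 = 9705 days.

9705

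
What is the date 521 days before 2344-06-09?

2343-01-05

Count 521 days before June 9, 2344:
January 2343: 31 − 5 = 26 days remain.
Then 16 full months totalling 486 days.
June 1–9, 2344: 9 days.
Total: 26 + 486 + 9 = 521 days.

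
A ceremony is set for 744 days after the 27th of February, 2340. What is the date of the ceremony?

the 12th of March, 2342

Count 744 days after February 27, 2340:
February 27, 2340 → February 27, 2341: 366 days (2340 is a leap year).
February 27, 2341 → February 27, 2342: 365 days.
February 2342: 28 − 27 = 1 day remains (2342 is not a leap year, so February has 28 days).
March 1–12, 2342: 12 days.
Residual: 13 days.
Total: 744 days.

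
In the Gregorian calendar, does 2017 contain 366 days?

No

2017 is not a leap year.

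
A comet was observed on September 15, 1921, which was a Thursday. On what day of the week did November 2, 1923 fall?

Friday

September 15, 1921 → September 15, 1922: 365 days.
September 15, 1922 → September 15, 1923: 365 days.
September 1923: 30 − 15 = 15 days remain.
Then October (31): 31 days.
November 1–2, 1923: 2 days.
Residual: 48 days.
Total: 778 days.
778 mod 7 = 1, so 1 day after Thursday is Friday.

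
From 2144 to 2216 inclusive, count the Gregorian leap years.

18

Years divisible by 4: 2144, 2148, …, 2216 — 19 in all.
Of these, 2200 is divisible by 100 but not 400, so not leap.
Leap years: 19 − 1 = 18.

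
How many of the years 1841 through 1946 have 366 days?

Years divisible by 4: 1844, 1848, …, 1944 — 26 in all.
Of these, 1900 is divisible by 100 but not 400, so not leap.
Leap years: 26 − 1 = 25.

25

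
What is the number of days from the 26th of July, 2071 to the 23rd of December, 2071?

150

July 2071: 31 − 26 = 5 days remain.
Then August (31), September (30), October (31), November (30): 31 + 30 + 31 + 30 = 122 days.
December 1–23, 2071: 23 days.
Total: 5 + 122 + 23 = 150 days.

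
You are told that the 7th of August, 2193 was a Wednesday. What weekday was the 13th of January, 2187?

Saturday

Count forward from the earlier date (January 13, 2187) to the later (August 7, 2193):
Day-of-year of January 13, 2187: 13.
Day-of-year of August 7, 2193: 219.
2187 has 365 days, so 365 − 13 = 352 days remain in 2187.
Full years: 2188: 366; 2189: 365; 2190: 365; 2191: 365; 2192: 366. Sum = 1827.
Total: 352 + 1827 + 219 = 2398 days.
2398 mod 7 = 4, so 4 days before Wednesday is Saturday.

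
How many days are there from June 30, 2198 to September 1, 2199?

428

June 2198: 30 − 30 = 0 days remain.
Then 14 full months totalling 427 days.
September 1, 2199: 1 day.
Total: 0 + 427 + 1 = 428 days.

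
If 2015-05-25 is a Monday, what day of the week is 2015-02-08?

Sunday

Count forward from the earlier date (February 8, 2015) to the later (May 25, 2015):
February 2015: 28 − 8 = 20 days remain (2015 is not a leap year, so February has 28 days).
Then March (31), April (30): 31 + 30 = 61 days.
May 1–25, 2015: 25 days.
Total: 20 + 61 + 25 = 106 days.
106 mod 7 = 1, so 1 day before Monday is Sunday.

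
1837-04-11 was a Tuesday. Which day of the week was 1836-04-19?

Tuesday

Count forward from the earlier date (April 19, 1836) to the later (April 11, 1837):
April 1836: 30 − 19 = 11 days remain.
Then 11 full months totalling 335 days.
April 1–11, 1837: 11 days.
Residual: 357 days.
Total: 357 days.
357 is a multiple of 7, so 1836-04-19 falls on the same weekday: Tuesday.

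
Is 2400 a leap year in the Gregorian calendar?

2400 is a leap year (divisible by 400).

Yes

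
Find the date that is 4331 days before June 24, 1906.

August 14, 1894

Count 4331 days before June 24, 1906:
Day-of-year of August 14, 1894: 226.
Day-of-year of June 24, 1906: 175.
1894 has 365 days, so 365 − 226 = 139 days remain in 1894.
Full years 1895–1905: 9 common + 2 leap = 9×365 + 2×366 = 4017 days.
Total: 139 + 4017 + 175 = 4331 days.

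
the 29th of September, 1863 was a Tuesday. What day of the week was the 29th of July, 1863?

Count forward from the earlier date (July 29, 1863) to the later (September 29, 1863):
July 1863: 31 − 29 = 2 days remain.
Then August (31): 31 days.
September 1–29, 1863: 29 days.
Total: 2 + 31 + 29 = 62 days.
62 mod 7 = 6, so 6 days before Tuesday is Wednesday.

Wednesday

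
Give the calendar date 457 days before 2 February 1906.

2 November 1904

Count 457 days before February 2, 1906:
November 2, 1904 → November 2, 1905: 365 days.
November 1905: 30 − 2 = 28 days remain.
Then December (31), January (31): 31 + 31 = 62 days.
February 1–2, 1906: 2 days (1906 is not a leap year).
Residual: 92 days.
Total: 457 days.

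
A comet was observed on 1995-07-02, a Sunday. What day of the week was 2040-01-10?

From July 2, 1995 to July 2, 2039: 44 years, of which 11 contain a Feb 29 — 33×365 + 11×366 = 16071 days.
(2000 is a leap year (divisible by 400).)
July 2039: 31 − 2 = 29 days remain.
Then August (31), September (30), October (31), November (30), December (31): 31 + 30 + 31 + 30 + 31 = 153 days.
January 1–10, 2040: 10 days.
Residual: 192 days.
Total: 16263 days.
16263 mod 7 = 2, so 2 days after Sunday is Tuesday.

Tuesday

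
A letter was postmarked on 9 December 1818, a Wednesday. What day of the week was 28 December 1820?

Thursday

Day-of-year of December 9, 1818: 343.
Day-of-year of December 28, 1820: 363.
1818 has 365 days, so 365 − 343 = 22 days remain in 1818.
Full years: 1819: 365. Sum = 365.
Total: 22 + 365 + 363 = 750 days.
750 mod 7 = 1, so 1 day after Wednesday is Thursday.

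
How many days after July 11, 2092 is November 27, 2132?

From July 11, 2092 to July 11, 2132: 40 years, of which 9 contain a Feb 29 — 31×365 + 9×366 = 14609 days.
(2100 is not a leap year (divisible by 100 but not 400).)
July 2132: 31 − 11 = 20 days remain.
Then August (31), September (30), October (31): 31 + 30 + 31 = 92 days.
November 1–27, 2132: 27 days.
Residual: 139 days.
Total: 14748 days.

14748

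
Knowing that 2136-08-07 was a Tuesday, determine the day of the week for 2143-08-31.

Saturday

From August 7, 2136 to August 7, 2143: 7 years, of which 1 contains a Feb 29 — 6×365 + 1×366 = 2556 days.
Within August 2143: 31 − 7 = 24 days.
Total: 2580 days.
2580 mod 7 = 4, so 4 days after Tuesday is Saturday.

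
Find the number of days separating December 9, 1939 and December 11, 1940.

368

December 9, 1939 → December 9, 1940: 366 days (1940 is a leap year).
Within December 1940: 11 − 9 = 2 days.
Total: 368 days.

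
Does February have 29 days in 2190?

No

2190 is not a leap year.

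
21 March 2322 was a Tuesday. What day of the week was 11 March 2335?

Day-of-year of March 21, 2322: 80.
Day-of-year of March 11, 2335: 70.
2322 has 365 days, so 365 − 80 = 285 days remain in 2322.
Full years 2323–2334: 9 common + 3 leap = 9×365 + 3×366 = 4383 days.
Total: 285 + 4383 + 70 = 4738 days.
4738 mod 7 = 6, so 6 days after Tuesday is Monday.

Monday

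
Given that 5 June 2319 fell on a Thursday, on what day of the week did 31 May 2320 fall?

Monday

June 2319: 30 − 5 = 25 days remain.
Then 10 full months totalling 305 days.
May 1–31, 2320: 31 days.
Residual: 361 days.
Total: 361 days.
361 mod 7 = 4, so 4 days after Thursday is Monday.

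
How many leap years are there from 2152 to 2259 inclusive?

Years divisible by 4: 2152, 2156, …, 2256 — 27 in all.
Of these, 2200 is divisible by 100 but not 400, so not leap.
Leap years: 27 − 1 = 26.

26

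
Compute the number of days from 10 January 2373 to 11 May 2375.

851

Day-of-year of January 10, 2373: 10.
Day-of-year of May 11, 2375: 131.
2373 has 365 days, so 365 − 10 = 355 days remain in 2373.
Full years: 2374: 365. Sum = 365.
Total: 355 + 365 + 131 = 851 days.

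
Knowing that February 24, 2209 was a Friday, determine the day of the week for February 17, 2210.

February 2209: 28 − 24 = 4 days remain (2209 is not a leap year, so February has 28 days).
Then 11 full months totalling 337 days.
February 1–17, 2210: 17 days (2210 is not a leap year).
Total: 4 + 337 + 17 = 358 days.
358 mod 7 = 1, so 1 day after Friday is Saturday.

Saturday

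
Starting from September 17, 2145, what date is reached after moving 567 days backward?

February 28, 2144

Count 567 days before September 17, 2145:
Day-of-year of February 28, 2144: 59.
Day-of-year of September 17, 2145: 260.
2144 has 366 days, so 366 − 59 = 307 days remain in 2144.
Total: 307 + 260 = 567 days.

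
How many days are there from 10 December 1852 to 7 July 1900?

From December 10, 1852 to December 10, 1899: 47 years, of which 11 contain a Feb 29 — 36×365 + 11×366 = 17166 days.
December 1899: 31 − 10 = 21 days remain.
Then January (31), February 1900 (28), March (31), April (30), May (31), June (30): 31 + 28 + 31 + 30 + 31 + 30 = 181 days.
July 1–7, 1900: 7 days.
Residual: 209 days.
Total: 17375 days.

17375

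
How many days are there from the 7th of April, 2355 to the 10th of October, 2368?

Day-of-year of April 7, 2355: 97.
Day-of-year of October 10, 2368: 284.
2355 has 365 days, so 365 − 97 = 268 days remain in 2355.
Full years 2356–2367: 9 common + 3 leap = 9×365 + 3×366 = 4383 days.
Total: 268 + 4383 + 284 = 4935 days.

4935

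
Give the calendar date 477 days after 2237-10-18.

2239-02-07

Count 477 days after October 18, 2237:
October 2237: 31 − 18 = 13 days remain.
Then 15 full months totalling 457 days.
February 1–7, 2239: 7 days (2239 is not a leap year).
Total: 13 + 457 + 7 = 477 days.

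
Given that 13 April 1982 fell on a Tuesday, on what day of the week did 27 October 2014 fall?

Monday

Day-of-year of April 13, 1982: 103.
Day-of-year of October 27, 2014: 300.
1982 has 365 days, so 365 − 103 = 262 days remain in 1982.
Full years 1983–2013: 23 common + 8 leap = 23×365 + 8×366 = 11323 days.
Total: 262 + 11323 + 300 = 11885 days.
11885 mod 7 = 6, so 6 days after Tuesday is Monday.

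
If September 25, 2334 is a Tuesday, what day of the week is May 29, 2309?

Count forward from the earlier date (May 29, 2309) to the later (September 25, 2334):
Day-of-year of May 29, 2309: 149.
Day-of-year of September 25, 2334: 268.
2309 has 365 days, so 365 − 149 = 216 days remain in 2309.
Full years 2310–2333: 18 common + 6 leap = 18×365 + 6×366 = 8766 days.
Total: 216 + 8766 + 268 = 9250 days.
9250 mod 7 = 3, so 3 days before Tuesday is Saturday.

Saturday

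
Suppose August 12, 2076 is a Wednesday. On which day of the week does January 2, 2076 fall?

Count forward from the earlier date (January 2, 2076) to the later (August 12, 2076):
January 2076: 31 − 2 = 29 days remain.
Then February 2076 (29), March (31), April (30), May (31), June (30), July (31): 29 + 31 + 30 + 31 + 30 + 31 = 182 days.
August 1–12, 2076: 12 days.
Total: 29 + 182 + 12 = 223 days.
223 mod 7 = 6, so 6 days before Wednesday is Thursday.

Thursday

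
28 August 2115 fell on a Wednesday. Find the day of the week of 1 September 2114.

Count forward from the earlier date (September 1, 2114) to the later (August 28, 2115):
September 2114: 30 − 1 = 29 days remain.
Then 10 full months totalling 304 days.
August 1–28, 2115: 28 days.
Residual: 361 days.
Total: 361 days.
361 mod 7 = 4, so 4 days before Wednesday is Saturday.

Saturday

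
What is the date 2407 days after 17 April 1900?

19 November 1906

Count 2407 days after April 17, 1900:
Day-of-year of April 17, 1900: 107.
Day-of-year of November 19, 1906: 323.
1900 has 365 days, so 365 − 107 = 258 days remain in 1900.
Full years: 1901: 365; 1902: 365; 1903: 365; 1904: 366; 1905: 365. Sum = 1826.
Total: 258 + 1826 + 323 = 2407 days.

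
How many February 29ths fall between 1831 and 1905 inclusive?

Years divisible by 4: 1832, 1836, …, 1904 — 19 in all.
Of these, 1900 is divisible by 100 but not 400, so not leap.
Leap years: 19 − 1 = 18.

18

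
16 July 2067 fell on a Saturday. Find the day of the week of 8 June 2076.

Monday

From July 16, 2067 to July 16, 2075: 8 years, of which 2 contain a Feb 29 — 6×365 + 2×366 = 2922 days.
July 2075: 31 − 16 = 15 days remain.
Then 10 full months totalling 305 days.
June 1–8, 2076: 8 days.
Residual: 328 days.
Total: 3250 days.
3250 mod 7 = 2, so 2 days after Saturday is Monday.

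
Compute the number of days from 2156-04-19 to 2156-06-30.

72

April 2156: 30 − 19 = 11 days remain.
Then May (31): 31 days.
June 1–30, 2156: 30 days.
Total: 11 + 31 + 30 = 72 days.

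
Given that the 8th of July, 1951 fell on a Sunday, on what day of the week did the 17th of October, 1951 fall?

Wednesday

July 1951: 31 − 8 = 23 days remain.
Then August (31), September (30): 31 + 30 = 61 days.
October 1–17, 1951: 17 days.
Total: 23 + 61 + 17 = 101 days.
101 mod 7 = 3, so 3 days after Sunday is Wednesday.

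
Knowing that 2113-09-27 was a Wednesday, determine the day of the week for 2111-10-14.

Wednesday

Count forward from the earlier date (October 14, 2111) to the later (September 27, 2113):
Day-of-year of October 14, 2111: 287.
Day-of-year of September 27, 2113: 270.
2111 has 365 days, so 365 − 287 = 78 days remain in 2111.
Full years: 2112: 366. Sum = 366.
Total: 78 + 366 + 270 = 714 days.
714 is a multiple of 7, so 2111-10-14 falls on the same weekday: Wednesday.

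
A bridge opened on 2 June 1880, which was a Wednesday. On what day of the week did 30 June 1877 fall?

Saturday

Count forward from the earlier date (June 30, 1877) to the later (June 2, 1880):
Day-of-year of June 30, 1877: 181.
Day-of-year of June 2, 1880: 154.
1877 has 365 days, so 365 − 181 = 184 days remain in 1877.
Full years: 1878: 365; 1879: 365. Sum = 730.
Total: 184 + 730 + 154 = 1068 days.
1068 mod 7 = 4, so 4 days before Wednesday is Saturday.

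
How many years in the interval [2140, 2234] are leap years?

Years divisible by 4: 2140, 2144, …, 2232 — 24 in all.
Of these, 2200 is divisible by 100 but not 400, so not leap.
Leap years: 24 − 1 = 23.

23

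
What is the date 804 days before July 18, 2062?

May 5, 2060

Count 804 days before July 18, 2062:
Day-of-year of May 5, 2060: 126.
Day-of-year of July 18, 2062: 199.
2060 has 366 days, so 366 − 126 = 240 days remain in 2060.
Full years: 2061: 365. Sum = 365.
Total: 240 + 365 + 199 = 804 days.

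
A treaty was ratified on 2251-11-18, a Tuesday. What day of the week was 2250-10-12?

Saturday

Count forward from the earlier date (October 12, 2250) to the later (November 18, 2251):
October 2250: 31 − 12 = 19 days remain.
Then 12 full months totalling 365 days.
November 1–18, 2251: 18 days.
Total: 19 + 365 + 18 = 402 days.
402 mod 7 = 3, so 3 days before Tuesday is Saturday.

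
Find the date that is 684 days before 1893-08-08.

1891-09-24

Count 684 days before August 8, 1893:
Day-of-year of September 24, 1891: 267.
Day-of-year of August 8, 1893: 220.
1891 has 365 days, so 365 − 267 = 98 days remain in 1891.
Full years: 1892: 366. Sum = 366.
Total: 98 + 366 + 220 = 684 days.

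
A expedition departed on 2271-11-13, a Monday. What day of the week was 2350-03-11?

Day-of-year of November 13, 2271: 317.
Day-of-year of March 11, 2350: 70.
2271 has 365 days, so 365 − 317 = 48 days remain in 2271.
Full years 2272–2349: 59 common + 19 leap = 59×365 + 19×366 = 28489 days.
Total: 48 + 28489 + 70 = 28607 days.
28607 mod 7 = 5, so 5 days after Monday is Saturday.

Saturday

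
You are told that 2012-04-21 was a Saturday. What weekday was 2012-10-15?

Monday

April 2012: 30 − 21 = 9 days remain.
Then May (31), June (30), July (31), August (31), September (30): 31 + 30 + 31 + 31 + 30 = 153 days.
October 1–15, 2012: 15 days.
Total: 9 + 153 + 15 = 177 days.
177 mod 7 = 2, so 2 days after Saturday is Monday.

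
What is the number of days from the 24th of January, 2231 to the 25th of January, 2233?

732

January 2231: 31 − 24 = 7 days remain.
Then 23 full months totalling 700 days.
January 1–25, 2233: 25 days.
Total: 7 + 700 + 25 = 732 days.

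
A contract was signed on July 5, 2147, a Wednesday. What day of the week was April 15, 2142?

Sunday

Count forward from the earlier date (April 15, 2142) to the later (July 5, 2147):
Day-of-year of April 15, 2142: 105.
Day-of-year of July 5, 2147: 186.
2142 has 365 days, so 365 − 105 = 260 days remain in 2142.
Full years: 2143: 365; 2144: 366; 2145: 365; 2146: 365. Sum = 1461.
Total: 260 + 1461 + 186 = 1907 days.
1907 mod 7 = 3, so 3 days before Wednesday is Sunday.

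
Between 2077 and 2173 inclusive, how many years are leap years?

23

Years divisible by 4: 2080, 2084, …, 2172 — 24 in all.
Of these, 2100 is divisible by 100 but not 400, so not leap.
Leap years: 24 − 1 = 23.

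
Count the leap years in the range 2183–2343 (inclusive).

Years divisible by 4: 2184, 2188, …, 2340 — 40 in all.
Of these, 2200, 2300 are divisible by 100 but not 400, so not leap.
Leap years: 40 − 2 = 38.

38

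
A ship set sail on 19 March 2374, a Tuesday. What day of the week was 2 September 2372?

Count forward from the earlier date (September 2, 2372) to the later (March 19, 2374):
September 2372: 30 − 2 = 28 days remain.
Then 17 full months totalling 516 days.
March 1–19, 2374: 19 days.
Total: 28 + 516 + 19 = 563 days.
563 mod 7 = 3, so 3 days before Tuesday is Saturday.

Saturday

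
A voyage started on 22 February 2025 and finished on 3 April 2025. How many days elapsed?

40

February 2025: 28 − 22 = 6 days remain (2025 is not a leap year, so February has 28 days).
Then March (31): 31 days.
April 1–3, 2025: 3 days.
Total: 6 + 31 + 3 = 40 days.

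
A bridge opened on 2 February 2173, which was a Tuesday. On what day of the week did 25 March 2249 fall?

Sunday

From February 2, 2173 to February 2, 2249: 76 years, of which 18 contain a Feb 29 — 58×365 + 18×366 = 27758 days.
(2200 is not a leap year (divisible by 100 but not 400).)
February 2249: 28 − 2 = 26 days remain (2249 is not a leap year, so February has 28 days).
March 1–25, 2249: 25 days.
Residual: 51 days.
Total: 27809 days.
27809 mod 7 = 5, so 5 days after Tuesday is Sunday.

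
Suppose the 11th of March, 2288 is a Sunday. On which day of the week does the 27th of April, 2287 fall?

Wednesday

Count forward from the earlier date (April 27, 2287) to the later (March 11, 2288):
April 2287: 30 − 27 = 3 days remain.
Then 10 full months totalling 305 days.
March 1–11, 2288: 11 days.
Total: 3 + 305 + 11 = 319 days.
319 mod 7 = 4, so 4 days before Sunday is Wednesday.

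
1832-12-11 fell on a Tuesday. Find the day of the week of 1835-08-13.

December 11, 1832 → December 11, 1833: 365 days.
December 11, 1833 → December 11, 1834: 365 days.
December 1834: 31 − 11 = 20 days remain.
Then January (31), February 1835 (28), March (31), April (30), May (31), June (30), July (31): 31 + 28 + 31 + 30 + 31 + 30 + 31 = 212 days.
August 1–13, 1835: 13 days.
Residual: 245 days.
Total: 975 days.
975 mod 7 = 2, so 2 days after Tuesday is Thursday.

Thursday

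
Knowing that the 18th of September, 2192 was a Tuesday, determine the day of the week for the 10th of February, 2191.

Thursday

Count forward from the earlier date (February 10, 2191) to the later (September 18, 2192):
Day-of-year of February 10, 2191: 41.
Day-of-year of September 18, 2192: 262.
2191 has 365 days, so 365 − 41 = 324 days remain in 2191.
Total: 324 + 262 = 586 days.
586 mod 7 = 5, so 5 days before Tuesday is Thursday.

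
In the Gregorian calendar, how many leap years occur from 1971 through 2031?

Years divisible by 4: 1972, 1976, …, 2028 — 15 in all.
2000 is divisible by 400, so still leap.
No century exceptions apply. Count: 15.

15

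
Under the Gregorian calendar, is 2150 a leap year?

2150 is not a leap year.

No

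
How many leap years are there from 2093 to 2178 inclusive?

20

Years divisible by 4: 2096, 2100, …, 2176 — 21 in all.
Of these, 2100 is divisible by 100 but not 400, so not leap.
Leap years: 21 − 1 = 20.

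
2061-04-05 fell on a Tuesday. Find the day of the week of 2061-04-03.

Sunday

Count forward from the earlier date (April 3, 2061) to the later (April 5, 2061):
Within April 2061: 5 − 3 = 2 days.
2 mod 7 = 2, so 2 days before Tuesday is Sunday.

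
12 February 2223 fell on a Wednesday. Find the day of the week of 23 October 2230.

Day-of-year of February 12, 2223: 43.
Day-of-year of October 23, 2230: 296.
2223 has 365 days, so 365 − 43 = 322 days remain in 2223.
Full years: 2224: 366; 2225: 365; 2226: 365; 2227: 365; 2228: 366; 2229: 365. Sum = 2192.
Total: 322 + 2192 + 296 = 2810 days.
2810 mod 7 = 3, so 3 days after Wednesday is Saturday.

Saturday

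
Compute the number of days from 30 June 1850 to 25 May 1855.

1790

Day-of-year of June 30, 1850: 181.
Day-of-year of May 25, 1855: 145.
1850 has 365 days, so 365 − 181 = 184 days remain in 1850.
Full years: 1851: 365; 1852: 366; 1853: 365; 1854: 365. Sum = 1461.
Total: 184 + 1461 + 145 = 1790 days.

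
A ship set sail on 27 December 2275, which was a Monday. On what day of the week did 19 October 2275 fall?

Tuesday

Count forward from the earlier date (October 19, 2275) to the later (December 27, 2275):
October 2275: 31 − 19 = 12 days remain.
Then November (30): 30 days.
December 1–27, 2275: 27 days.
Total: 12 + 30 + 27 = 69 days.
69 mod 7 = 6, so 6 days before Monday is Tuesday.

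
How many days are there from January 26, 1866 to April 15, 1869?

1175

January 26, 1866 → January 26, 1867: 365 days.
January 26, 1867 → January 26, 1868: 365 days.
January 26, 1868 → January 26, 1869: 366 days (1868 is a leap year).
January 1869: 31 − 26 = 5 days remain.
Then February 1869 (28), March (31): 28 + 31 = 59 days.
April 1–15, 1869: 15 days.
Residual: 79 days.
Total: 1175 days.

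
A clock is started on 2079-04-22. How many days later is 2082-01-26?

1010

Day-of-year of April 22, 2079: 112.
Day-of-year of January 26, 2082: 26.
2079 has 365 days, so 365 − 112 = 253 days remain in 2079.
Full years: 2080: 366; 2081: 365. Sum = 731.
Total: 253 + 731 + 26 = 1010 days.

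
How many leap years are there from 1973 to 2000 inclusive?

Years divisible by 4 in [1973, 2000]: 1976, 1980, 1984, 1988, 1992, 1996, 2000.
2000 is divisible by 400, so still leap.
No century exceptions apply. Count: 7.

7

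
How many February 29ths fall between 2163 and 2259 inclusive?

Years divisible by 4: 2164, 2168, …, 2256 — 24 in all.
Of these, 2200 is divisible by 100 but not 400, so not leap.
Leap years: 24 − 1 = 23.

23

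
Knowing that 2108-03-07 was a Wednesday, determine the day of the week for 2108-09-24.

March 2108: 31 − 7 = 24 days remain.
Then April (30), May (31), June (30), July (31), August (31): 30 + 31 + 30 + 31 + 31 = 153 days.
September 1–24, 2108: 24 days.
Total: 24 + 153 + 24 = 201 days.
201 mod 7 = 5, so 5 days after Wednesday is Monday.

Monday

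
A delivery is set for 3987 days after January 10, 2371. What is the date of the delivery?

December 10, 2381

Count 3987 days after January 10, 2371:
From January 10, 2371 to January 10, 2381: 10 years, of which 3 contain a Feb 29 — 7×365 + 3×366 = 3653 days.
January 2381: 31 − 10 = 21 days remain.
Then 10 full months totalling 303 days.
December 1–10, 2381: 10 days.
Residual: 334 days.
Total: 3987 days.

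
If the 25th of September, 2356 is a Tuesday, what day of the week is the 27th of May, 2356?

Sunday

Count forward from the earlier date (May 27, 2356) to the later (September 25, 2356):
May 2356: 31 − 27 = 4 days remain.
Then June (30), July (31), August (31): 30 + 31 + 31 = 92 days.
September 1–25, 2356: 25 days.
Total: 4 + 92 + 25 = 121 days.
121 mod 7 = 2, so 2 days before Tuesday is Sunday.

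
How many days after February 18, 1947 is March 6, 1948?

382

February 18, 1947 → February 18, 1948: 365 days.
February 1948: 29 − 18 = 11 days remain (1948 is a leap year, so February has 29 days).
March 1–6, 1948: 6 days.
Residual: 17 days.
Total: 382 days.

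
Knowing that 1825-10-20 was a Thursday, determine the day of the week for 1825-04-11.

Monday

Count forward from the earlier date (April 11, 1825) to the later (October 20, 1825):
April 1825: 30 − 11 = 19 days remain.
Then May (31), June (30), July (31), August (31), September (30): 31 + 30 + 31 + 31 + 30 = 153 days.
October 1–20, 1825: 20 days.
Total: 19 + 153 + 20 = 192 days.
192 mod 7 = 3, so 3 days before Thursday is Monday.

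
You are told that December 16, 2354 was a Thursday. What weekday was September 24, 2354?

Count forward from the earlier date (September 24, 2354) to the later (December 16, 2354):
September 2354: 30 − 24 = 6 days remain.
Then October (31), November (30): 31 + 30 = 61 days.
December 1–16, 2354: 16 days.
Total: 6 + 61 + 16 = 83 days.
83 mod 7 = 6, so 6 days before Thursday is Friday.

Friday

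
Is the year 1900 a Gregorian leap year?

No

1900 is not a leap year (divisible by 100 but not 400).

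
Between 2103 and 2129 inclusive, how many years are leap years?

7

Years divisible by 4 in [2103, 2129]: 2104, 2108, 2112, 2116, 2120, 2124, 2128.
No century exceptions apply. Count: 7.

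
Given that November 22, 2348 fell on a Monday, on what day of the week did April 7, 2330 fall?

Count forward from the earlier date (April 7, 2330) to the later (November 22, 2348):
From April 7, 2330 to April 7, 2348: 18 years, of which 5 contain a Feb 29 — 13×365 + 5×366 = 6575 days.
April 2348: 30 − 7 = 23 days remain.
Then May (31), June (30), July (31), August (31), September (30), October (31): 31 + 30 + 31 + 31 + 30 + 31 = 184 days.
November 1–22, 2348: 22 days.
Residual: 229 days.
Total: 6804 days.
6804 is a multiple of 7, so April 7, 2330 falls on the same weekday: Monday.

Monday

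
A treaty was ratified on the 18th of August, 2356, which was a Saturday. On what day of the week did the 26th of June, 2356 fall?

Tuesday

Count forward from the earlier date (June 26, 2356) to the later (August 18, 2356):
June 2356: 30 − 26 = 4 days remain.
Then July (31): 31 days.
August 1–18, 2356: 18 days.
Total: 4 + 31 + 18 = 53 days.
53 mod 7 = 4, so 4 days before Saturday is Tuesday.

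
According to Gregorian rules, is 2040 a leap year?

2040 is a leap year.

Yes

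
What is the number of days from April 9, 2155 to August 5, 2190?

12902

From April 9, 2155 to April 9, 2190: 35 years, of which 9 contain a Feb 29 — 26×365 + 9×366 = 12784 days.
April 2190: 30 − 9 = 21 days remain.
Then May (31), June (30), July (31): 31 + 30 + 31 = 92 days.
August 1–5, 2190: 5 days.
Residual: 118 days.
Total: 12902 days.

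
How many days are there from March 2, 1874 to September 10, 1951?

Day-of-year of March 2, 1874: 61.
Day-of-year of September 10, 1951: 253.
1874 has 365 days, so 365 − 61 = 304 days remain in 1874.
Full years 1875–1950: 58 common + 18 leap = 58×365 + 18×366 = 27758 days.
Total: 304 + 27758 + 253 = 28315 days.

28315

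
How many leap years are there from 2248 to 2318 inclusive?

17

Years divisible by 4: 2248, 2252, …, 2316 — 18 in all.
Of these, 2300 is divisible by 100 but not 400, so not leap.
Leap years: 18 − 1 = 17.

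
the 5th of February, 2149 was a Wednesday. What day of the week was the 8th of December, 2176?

Day-of-year of February 5, 2149: 36.
Day-of-year of December 8, 2176: 343.
2149 has 365 days, so 365 − 36 = 329 days remain in 2149.
Full years 2150–2175: 20 common + 6 leap = 20×365 + 6×366 = 9496 days.
Total: 329 + 9496 + 343 = 10168 days.
10168 mod 7 = 4, so 4 days after Wednesday is Sunday.

Sunday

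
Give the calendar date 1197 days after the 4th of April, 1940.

the 15th of July, 1943

Count 1197 days after April 4, 1940:
April 4, 1940 → April 4, 1941: 365 days.
April 4, 1941 → April 4, 1942: 365 days.
April 4, 1942 → April 4, 1943: 365 days.
April 1943: 30 − 4 = 26 days remain.
Then May (31), June (30): 31 + 30 = 61 days.
July 1–15, 1943: 15 days.
Residual: 102 days.
Total: 1197 days.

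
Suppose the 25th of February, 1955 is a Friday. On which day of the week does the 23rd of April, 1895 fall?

Count forward from the earlier date (April 23, 1895) to the later (February 25, 1955):
From April 23, 1895 to April 23, 1954: 59 years, of which 14 contain a Feb 29 — 45×365 + 14×366 = 21549 days.
(1900 is not a leap year (divisible by 100 but not 400).)
April 1954: 30 − 23 = 7 days remain.
Then 9 full months totalling 276 days.
February 1–25, 1955: 25 days (1955 is not a leap year).
Residual: 308 days.
Total: 21857 days.
21857 mod 7 = 3, so 3 days before Friday is Tuesday.

Tuesday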